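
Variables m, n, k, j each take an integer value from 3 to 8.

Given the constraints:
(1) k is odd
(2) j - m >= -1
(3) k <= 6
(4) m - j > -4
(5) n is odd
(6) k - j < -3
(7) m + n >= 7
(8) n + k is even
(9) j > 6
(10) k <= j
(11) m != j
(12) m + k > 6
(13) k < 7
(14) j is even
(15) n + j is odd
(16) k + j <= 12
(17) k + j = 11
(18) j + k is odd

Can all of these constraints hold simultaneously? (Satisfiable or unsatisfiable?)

Satisfiable

Take m = 6, n = 3, k = 3, j = 8. Then constraint 2: j - m = 2; constraint 4: m - j = -2; constraint 6: k - j = -5, and every other listed constraint is also met.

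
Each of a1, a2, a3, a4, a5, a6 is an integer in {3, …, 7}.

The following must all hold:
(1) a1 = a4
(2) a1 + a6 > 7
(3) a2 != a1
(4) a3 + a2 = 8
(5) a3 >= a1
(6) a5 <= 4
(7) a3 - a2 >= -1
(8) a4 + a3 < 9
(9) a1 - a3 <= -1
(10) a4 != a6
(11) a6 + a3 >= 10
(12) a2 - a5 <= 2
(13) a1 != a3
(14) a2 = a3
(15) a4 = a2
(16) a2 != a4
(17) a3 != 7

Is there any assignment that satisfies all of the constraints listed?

From constraints 1, 14, and 15, a1 = a4 = a2 = a3, so a1 = a3. But constraint 13 says a1 ≠ a3. Contradiction.

Unsatisfiable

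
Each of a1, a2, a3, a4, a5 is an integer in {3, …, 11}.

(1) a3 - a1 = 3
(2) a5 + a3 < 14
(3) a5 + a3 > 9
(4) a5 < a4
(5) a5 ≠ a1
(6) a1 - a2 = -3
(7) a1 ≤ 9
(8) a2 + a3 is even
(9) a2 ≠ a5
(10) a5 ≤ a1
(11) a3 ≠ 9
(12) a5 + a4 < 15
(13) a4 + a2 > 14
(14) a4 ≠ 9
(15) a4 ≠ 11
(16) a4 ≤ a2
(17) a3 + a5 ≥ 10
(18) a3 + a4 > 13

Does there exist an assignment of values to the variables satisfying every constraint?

Satisfiable

Take a1 = 5, a2 = 8, a3 = 8, a4 = 8, a5 = 4. Then constraint 1: a3 - a1 = 3; constraint 2: a5 + a3 = 12, and every other listed constraint is also met.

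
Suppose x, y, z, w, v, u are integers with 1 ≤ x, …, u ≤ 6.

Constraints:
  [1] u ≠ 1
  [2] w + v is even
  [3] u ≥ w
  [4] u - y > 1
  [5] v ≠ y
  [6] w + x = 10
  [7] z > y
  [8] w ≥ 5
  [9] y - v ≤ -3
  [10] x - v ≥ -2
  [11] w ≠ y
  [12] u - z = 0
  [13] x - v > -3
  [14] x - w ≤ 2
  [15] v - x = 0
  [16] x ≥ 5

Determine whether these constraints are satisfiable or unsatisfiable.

The assignment x = 5, y = 2, z = 5, w = 5, v = 5, u = 5 works:
  constraint 4 holds since u - y = 3.
  constraint 6 holds since w + x = 10.
The rest check out directly.

Satisfiable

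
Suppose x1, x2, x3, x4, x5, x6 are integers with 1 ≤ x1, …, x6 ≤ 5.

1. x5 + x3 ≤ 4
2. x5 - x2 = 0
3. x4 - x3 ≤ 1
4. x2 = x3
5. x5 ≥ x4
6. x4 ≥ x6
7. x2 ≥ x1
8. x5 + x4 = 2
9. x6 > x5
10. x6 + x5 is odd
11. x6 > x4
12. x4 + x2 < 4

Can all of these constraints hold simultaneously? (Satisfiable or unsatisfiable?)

Constraints 5, 6, and 9 give x6 ≤ x4, x4 ≤ x5, x5 < x6. Chaining: x6 ≤ x4 ≤ x5 < x6, which forces x6 < x6 — impossible.

Unsatisfiable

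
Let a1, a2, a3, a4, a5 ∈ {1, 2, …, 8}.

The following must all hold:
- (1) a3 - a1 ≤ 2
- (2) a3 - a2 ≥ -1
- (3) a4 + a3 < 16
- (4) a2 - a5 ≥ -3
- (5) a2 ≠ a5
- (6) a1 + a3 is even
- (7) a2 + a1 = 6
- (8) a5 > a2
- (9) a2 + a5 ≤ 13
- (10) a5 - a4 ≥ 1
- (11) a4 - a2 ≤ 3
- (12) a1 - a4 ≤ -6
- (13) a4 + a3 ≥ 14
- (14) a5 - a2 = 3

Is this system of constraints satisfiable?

Unsatisfiable

Constraints 1, 2, 4, 10, and 12 give a4 − a1 ≥ 6, a1 − a3 ≥ -2, a3 − a2 ≥ -1, a2 − a5 ≥ -3, a5 − a4 ≥ 1.
Adding all 5 inequalities: the left sides telescope to 0, and the right sides sum to 6 + (-2) + (-1) + (-3) + 1 = 1. So 0 ≥ 1, which is false.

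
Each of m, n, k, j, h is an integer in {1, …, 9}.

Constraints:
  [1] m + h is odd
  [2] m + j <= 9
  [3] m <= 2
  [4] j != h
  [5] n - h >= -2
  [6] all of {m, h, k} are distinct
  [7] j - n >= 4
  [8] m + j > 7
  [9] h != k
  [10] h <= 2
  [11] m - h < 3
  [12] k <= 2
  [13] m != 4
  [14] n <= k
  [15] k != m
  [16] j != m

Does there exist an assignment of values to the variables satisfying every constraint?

Unsatisfiable

Constraints 3, 10, and 12 confine each of m, h, k to the 2 values {1, 2} (the domain already gives each ≥ 1).
Constraint 6 requires all 3 of them to be distinct, but only 2 values are available — impossible by the pigeonhole principle.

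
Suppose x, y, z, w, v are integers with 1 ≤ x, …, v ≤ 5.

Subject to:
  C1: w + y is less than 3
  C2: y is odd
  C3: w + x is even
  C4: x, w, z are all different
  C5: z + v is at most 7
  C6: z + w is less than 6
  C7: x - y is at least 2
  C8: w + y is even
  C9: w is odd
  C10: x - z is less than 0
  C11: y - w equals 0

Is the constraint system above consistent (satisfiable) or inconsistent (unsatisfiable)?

Take x = 3, y = 1, z = 4, w = 1, v = 1. Then constraint 1: w + y = 2; constraint 5: z + v = 5; constraint 6: z + w = 5, and every other listed constraint is also met.

Satisfiable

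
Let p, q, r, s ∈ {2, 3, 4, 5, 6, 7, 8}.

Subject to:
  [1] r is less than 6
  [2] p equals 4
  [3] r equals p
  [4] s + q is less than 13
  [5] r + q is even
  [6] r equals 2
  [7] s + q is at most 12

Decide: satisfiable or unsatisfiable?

Unsatisfiable

Constraint 6 fixes r = 2 and constraint 2 fixes p = 4, but constraint 3 requires r = p. Since 2 ≠ 4, contradiction.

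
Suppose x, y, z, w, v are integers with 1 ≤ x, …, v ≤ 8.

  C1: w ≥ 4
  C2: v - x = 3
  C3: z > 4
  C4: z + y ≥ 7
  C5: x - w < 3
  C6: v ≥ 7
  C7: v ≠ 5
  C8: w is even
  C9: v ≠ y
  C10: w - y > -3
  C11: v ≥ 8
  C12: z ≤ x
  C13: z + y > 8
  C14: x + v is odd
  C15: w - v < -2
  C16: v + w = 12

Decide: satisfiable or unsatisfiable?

Satisfiable

One satisfying assignment is x = 5, y = 4, z = 5, w = 4, v = 8.
For the less obvious constraints — constraint 2: v - x = 3; constraint 4: z + y = 9; constraint 5: x - w = 1 — and the others hold by inspection.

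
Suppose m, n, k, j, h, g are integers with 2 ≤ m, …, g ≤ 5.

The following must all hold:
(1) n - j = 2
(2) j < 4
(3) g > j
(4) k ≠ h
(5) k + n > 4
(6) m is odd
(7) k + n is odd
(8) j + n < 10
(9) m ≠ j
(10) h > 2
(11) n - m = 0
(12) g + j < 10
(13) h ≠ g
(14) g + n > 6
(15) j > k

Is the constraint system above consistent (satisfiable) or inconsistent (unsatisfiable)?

Try m = 5, n = 5, k = 2, j = 3, h = 5, g = 4.
Check constraint 1: n - j = 2; constraint 5: k + n = 7. The remaining constraints are straightforward to verify.

Satisfiable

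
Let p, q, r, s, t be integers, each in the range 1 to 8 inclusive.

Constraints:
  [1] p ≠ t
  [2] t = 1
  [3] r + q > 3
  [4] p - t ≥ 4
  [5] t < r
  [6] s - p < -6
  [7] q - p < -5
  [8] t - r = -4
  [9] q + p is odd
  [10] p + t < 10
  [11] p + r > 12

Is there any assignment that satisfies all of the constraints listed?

One satisfying assignment is p = 8, q = 1, r = 5, s = 1, t = 1.
For the less obvious constraints — constraint 3: r + q = 6; constraint 4: p - t = 7; constraint 6: s - p = -7 — and the others hold by inspection.

Satisfiable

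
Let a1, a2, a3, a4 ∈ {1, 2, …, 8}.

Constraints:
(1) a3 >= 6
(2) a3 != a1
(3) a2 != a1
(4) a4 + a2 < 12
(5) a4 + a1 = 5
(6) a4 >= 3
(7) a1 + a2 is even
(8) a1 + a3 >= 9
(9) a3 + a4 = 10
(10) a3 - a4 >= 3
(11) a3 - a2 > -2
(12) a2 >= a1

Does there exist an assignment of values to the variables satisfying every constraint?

The assignment a1 = 2, a2 = 8, a3 = 7, a4 = 3 works:
  constraint 4 holds since a4 + a2 = 11.
  constraint 5 holds since a4 + a1 = 5.
The rest check out directly.

Satisfiable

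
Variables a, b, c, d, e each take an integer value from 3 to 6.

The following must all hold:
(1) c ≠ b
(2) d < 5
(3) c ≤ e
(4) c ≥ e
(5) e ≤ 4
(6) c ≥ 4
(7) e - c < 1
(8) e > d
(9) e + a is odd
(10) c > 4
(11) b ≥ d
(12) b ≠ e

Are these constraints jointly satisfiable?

Unsatisfiable

From constraint 10: c ≥ 5. From constraints 3 and 5: c ≤ e and e ≤ 4, so c ≤ 4. But 4 < 5, so no value of c works.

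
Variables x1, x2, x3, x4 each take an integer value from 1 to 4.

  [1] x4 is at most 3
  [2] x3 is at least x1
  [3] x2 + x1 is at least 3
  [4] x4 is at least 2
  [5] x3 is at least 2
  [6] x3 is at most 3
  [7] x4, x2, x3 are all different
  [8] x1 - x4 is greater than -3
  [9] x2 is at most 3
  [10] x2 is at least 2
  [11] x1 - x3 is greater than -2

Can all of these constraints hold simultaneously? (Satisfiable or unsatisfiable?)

Constraints 1, 4, 5, 6, 9, and 10 confine each of x4, x2, x3 to the 2 values {2, 3}.
Constraint 7 requires all 3 of them to be distinct, but only 2 values are available — impossible by the pigeonhole principle.

Unsatisfiable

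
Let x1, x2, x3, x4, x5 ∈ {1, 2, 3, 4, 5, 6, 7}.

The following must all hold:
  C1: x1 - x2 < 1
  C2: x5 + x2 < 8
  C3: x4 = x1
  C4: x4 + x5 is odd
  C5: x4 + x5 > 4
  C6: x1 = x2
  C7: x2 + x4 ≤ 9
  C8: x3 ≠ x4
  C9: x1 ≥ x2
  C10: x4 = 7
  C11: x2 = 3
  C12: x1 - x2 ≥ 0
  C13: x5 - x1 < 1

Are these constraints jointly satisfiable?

Constraint 10 fixes x4 = 7 and constraint 11 fixes x2 = 3. Constraints 3 and 6 give x4 = x1 = x2, so x4 = x2. But 7 ≠ 3 — contradiction.

Unsatisfiable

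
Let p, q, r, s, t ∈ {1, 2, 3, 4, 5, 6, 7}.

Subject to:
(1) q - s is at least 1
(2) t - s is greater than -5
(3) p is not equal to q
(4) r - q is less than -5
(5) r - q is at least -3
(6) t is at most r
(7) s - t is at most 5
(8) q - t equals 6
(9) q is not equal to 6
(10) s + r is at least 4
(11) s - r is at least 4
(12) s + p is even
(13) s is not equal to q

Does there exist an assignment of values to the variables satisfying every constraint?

Constraints 1, 5, and 11 give s − r ≥ 4, r − q ≥ -3, q − s ≥ 1.
Adding all 3 inequalities: the left sides telescope to 0, and the right sides sum to 4 + (-3) + 1 = 2. So 0 ≥ 2, which is false.

Unsatisfiable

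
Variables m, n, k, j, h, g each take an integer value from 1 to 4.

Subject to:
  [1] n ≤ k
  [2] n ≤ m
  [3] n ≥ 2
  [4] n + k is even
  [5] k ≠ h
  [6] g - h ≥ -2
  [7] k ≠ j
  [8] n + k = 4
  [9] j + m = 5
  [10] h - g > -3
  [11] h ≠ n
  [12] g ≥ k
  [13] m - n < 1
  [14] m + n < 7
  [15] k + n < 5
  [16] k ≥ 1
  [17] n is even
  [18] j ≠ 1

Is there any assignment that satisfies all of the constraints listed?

Take m = 2, n = 2, k = 2, j = 3, h = 3, g = 4. Then constraint 6: g - h = 1; constraint 8: n + k = 4; constraint 9: j + m = 5, and every other listed constraint is also met.

Satisfiable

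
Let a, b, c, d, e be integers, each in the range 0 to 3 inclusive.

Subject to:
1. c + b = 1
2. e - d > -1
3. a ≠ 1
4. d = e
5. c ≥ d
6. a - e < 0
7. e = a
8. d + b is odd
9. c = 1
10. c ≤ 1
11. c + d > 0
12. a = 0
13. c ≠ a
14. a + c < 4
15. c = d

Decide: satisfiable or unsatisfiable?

Constraint 9 fixes c = 1 and constraint 12 fixes a = 0. Constraints 4, 7, and 15 give c = d = e = a, so c = a. But 1 ≠ 0 — contradiction.

Unsatisfiable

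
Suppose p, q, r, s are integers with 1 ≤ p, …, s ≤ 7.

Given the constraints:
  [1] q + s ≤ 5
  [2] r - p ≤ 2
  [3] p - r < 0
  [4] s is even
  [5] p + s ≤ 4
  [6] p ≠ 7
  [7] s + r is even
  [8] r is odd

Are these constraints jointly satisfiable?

Constraint 4 makes s even and constraint 8 makes r odd, so s + r must be odd. Constraint 7 says s + r is even — contradiction.

Unsatisfiable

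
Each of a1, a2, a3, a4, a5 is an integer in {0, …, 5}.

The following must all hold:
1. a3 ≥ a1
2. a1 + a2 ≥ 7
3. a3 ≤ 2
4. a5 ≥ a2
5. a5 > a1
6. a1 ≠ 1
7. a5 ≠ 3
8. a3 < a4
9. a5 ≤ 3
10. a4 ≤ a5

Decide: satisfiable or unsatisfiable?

Unsatisfiable

From constraints 1 and 3: a1 ≤ a3 ≤ 2. From constraints 4 and 9: a2 ≤ a5 ≤ 3. Hence a1 + a2 ≤ 5. But constraint 2 requires a1 + a2 ≥ 7, and 7 > 5. Contradiction.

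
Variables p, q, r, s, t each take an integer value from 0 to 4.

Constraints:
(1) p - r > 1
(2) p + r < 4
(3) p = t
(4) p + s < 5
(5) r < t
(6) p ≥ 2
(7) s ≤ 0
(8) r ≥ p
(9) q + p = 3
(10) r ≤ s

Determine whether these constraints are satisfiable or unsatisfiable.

From constraints 6 and 8: r ≥ p and p ≥ 2, so r ≥ 2. From constraints 7 and 10: r ≤ s and s ≤ 0, so r ≤ 0. But 0 < 2, so no value of r works.

Unsatisfiable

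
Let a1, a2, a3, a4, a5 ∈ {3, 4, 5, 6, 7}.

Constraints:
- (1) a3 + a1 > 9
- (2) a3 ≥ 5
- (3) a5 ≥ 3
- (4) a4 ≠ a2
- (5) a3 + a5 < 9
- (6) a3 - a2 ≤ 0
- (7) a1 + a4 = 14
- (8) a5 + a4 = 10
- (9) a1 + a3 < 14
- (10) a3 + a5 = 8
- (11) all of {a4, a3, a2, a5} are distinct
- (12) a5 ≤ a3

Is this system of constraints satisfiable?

The assignment a1 = 7, a2 = 6, a3 = 5, a4 = 7, a5 = 3 works:
  constraint 1 holds since a3 + a1 = 12.
  constraint 5 holds since a3 + a5 = 8.
The rest check out directly.

Satisfiable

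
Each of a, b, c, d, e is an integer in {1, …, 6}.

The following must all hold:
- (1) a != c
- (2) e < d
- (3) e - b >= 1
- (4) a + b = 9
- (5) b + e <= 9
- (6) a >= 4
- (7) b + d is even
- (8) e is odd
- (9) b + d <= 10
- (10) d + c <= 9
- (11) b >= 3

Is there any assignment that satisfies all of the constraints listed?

One satisfying assignment is a = 5, b = 4, c = 1, d = 6, e = 5.
For the less obvious constraints — constraint 3: e - b = 1; constraint 4: a + b = 9 — and the others hold by inspection.

Satisfiable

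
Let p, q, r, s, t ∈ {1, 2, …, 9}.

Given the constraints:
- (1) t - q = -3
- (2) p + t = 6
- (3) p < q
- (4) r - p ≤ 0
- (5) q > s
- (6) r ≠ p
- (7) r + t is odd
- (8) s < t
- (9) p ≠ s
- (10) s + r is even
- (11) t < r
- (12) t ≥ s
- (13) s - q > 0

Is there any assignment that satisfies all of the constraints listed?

Unsatisfiable

Constraints 3, 4, 8, 11, and 13 give q < s, s < t, t < r, r ≤ p, p < q. Chaining: q < s < t < r ≤ p < q, which forces q < q — impossible.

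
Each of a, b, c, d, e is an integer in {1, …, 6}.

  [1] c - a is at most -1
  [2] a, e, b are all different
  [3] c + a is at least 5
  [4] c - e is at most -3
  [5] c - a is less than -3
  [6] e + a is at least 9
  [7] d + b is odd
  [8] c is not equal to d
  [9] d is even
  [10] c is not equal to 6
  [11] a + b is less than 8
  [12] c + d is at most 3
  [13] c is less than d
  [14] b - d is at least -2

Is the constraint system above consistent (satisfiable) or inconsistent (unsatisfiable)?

Setting (a, b, c, d, e) = (5, 1, 1, 2, 6) satisfies everything: constraint 1: c - a = -4; constraint 3: c + a = 6; constraint 4: c - e = -5, and the others follow.

Satisfiable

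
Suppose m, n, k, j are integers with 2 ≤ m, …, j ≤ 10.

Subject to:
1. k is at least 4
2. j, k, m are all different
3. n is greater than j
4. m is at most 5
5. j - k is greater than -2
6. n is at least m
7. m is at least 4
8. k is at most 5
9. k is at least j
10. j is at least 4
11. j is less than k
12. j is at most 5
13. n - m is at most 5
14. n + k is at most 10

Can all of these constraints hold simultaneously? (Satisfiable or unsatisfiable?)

Constraints 1, 4, 7, 8, 10, and 12 confine each of j, k, m to the 2 values {4, 5}.
Constraint 2 requires all 3 of them to be distinct, but only 2 values are available — impossible by the pigeonhole principle.

Unsatisfiable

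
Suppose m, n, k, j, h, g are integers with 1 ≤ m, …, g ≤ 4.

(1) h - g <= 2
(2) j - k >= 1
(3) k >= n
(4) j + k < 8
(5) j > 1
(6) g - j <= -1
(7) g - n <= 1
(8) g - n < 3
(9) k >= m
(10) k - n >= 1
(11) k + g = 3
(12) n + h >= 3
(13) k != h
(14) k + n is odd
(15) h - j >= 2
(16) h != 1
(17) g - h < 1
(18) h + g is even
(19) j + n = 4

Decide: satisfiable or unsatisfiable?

Constraints 1, 2, 7, 10, and 15 give j − k ≥ 1, k − n ≥ 1, n − g ≥ -1, g − h ≥ -2, h − j ≥ 2.
Adding all 5 inequalities: the left sides telescope to 0, and the right sides sum to 1 + 1 + (-1) + (-2) + 2 = 1. So 0 ≥ 1, which is false.

Unsatisfiable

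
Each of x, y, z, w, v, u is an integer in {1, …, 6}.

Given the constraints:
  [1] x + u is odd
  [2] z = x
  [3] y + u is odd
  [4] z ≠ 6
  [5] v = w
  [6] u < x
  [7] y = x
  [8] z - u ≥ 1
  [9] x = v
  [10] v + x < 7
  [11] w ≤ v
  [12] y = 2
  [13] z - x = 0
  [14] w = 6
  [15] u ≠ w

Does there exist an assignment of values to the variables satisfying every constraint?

Unsatisfiable

Constraint 12 fixes y = 2 and constraint 14 fixes w = 6. Constraints 5, 7, and 9 give y = x = v = w, so y = w. But 2 ≠ 6 — contradiction.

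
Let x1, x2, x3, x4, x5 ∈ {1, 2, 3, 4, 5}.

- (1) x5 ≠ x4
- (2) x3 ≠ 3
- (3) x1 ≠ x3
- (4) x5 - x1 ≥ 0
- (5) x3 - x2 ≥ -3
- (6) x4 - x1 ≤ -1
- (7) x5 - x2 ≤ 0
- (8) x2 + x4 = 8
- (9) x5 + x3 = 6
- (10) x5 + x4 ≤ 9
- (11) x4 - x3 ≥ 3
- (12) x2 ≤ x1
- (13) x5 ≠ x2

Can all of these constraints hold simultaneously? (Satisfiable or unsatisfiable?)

Constraints 4, 5, 6, 7, and 11 give x4 − x3 ≥ 3, x3 − x2 ≥ -3, x2 − x5 ≥ 0, x5 − x1 ≥ 0, x1 − x4 ≥ 1.
Adding all 5 inequalities: the left sides telescope to 0, and the right sides sum to 3 + (-3) + 0 + 0 + 1 = 1. So 0 ≥ 1, which is false.

Unsatisfiable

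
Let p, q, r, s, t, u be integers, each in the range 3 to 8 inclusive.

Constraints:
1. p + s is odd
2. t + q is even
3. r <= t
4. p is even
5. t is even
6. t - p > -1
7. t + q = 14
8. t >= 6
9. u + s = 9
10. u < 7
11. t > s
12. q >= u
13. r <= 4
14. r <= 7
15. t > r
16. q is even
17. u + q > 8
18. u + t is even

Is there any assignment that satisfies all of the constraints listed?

The assignment p = 8, q = 6, r = 4, s = 5, t = 8, u = 4 works:
  constraint 6 holds since t - p = 0.
  constraint 7 holds since t + q = 14.
The rest check out directly.

Satisfiable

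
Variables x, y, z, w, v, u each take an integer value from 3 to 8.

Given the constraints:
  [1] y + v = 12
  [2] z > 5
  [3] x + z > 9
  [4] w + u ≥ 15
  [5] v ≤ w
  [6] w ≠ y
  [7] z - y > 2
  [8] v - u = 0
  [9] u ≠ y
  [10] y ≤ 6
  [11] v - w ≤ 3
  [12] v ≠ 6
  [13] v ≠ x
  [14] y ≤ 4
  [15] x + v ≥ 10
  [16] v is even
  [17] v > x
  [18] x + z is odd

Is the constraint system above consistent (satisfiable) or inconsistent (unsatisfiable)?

The assignment x = 4, y = 4, z = 7, w = 8, v = 8, u = 8 works:
  constraint 1 holds since y + v = 12.
  constraint 3 holds since x + z = 11.
  constraint 4 holds since w + u = 16.
The rest check out directly.

Satisfiable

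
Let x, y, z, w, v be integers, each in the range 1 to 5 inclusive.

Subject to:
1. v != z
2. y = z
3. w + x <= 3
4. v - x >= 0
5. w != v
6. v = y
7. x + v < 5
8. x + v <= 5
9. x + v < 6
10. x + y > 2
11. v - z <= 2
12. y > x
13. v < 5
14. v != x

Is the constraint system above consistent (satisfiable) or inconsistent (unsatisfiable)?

Unsatisfiable

From constraints 2 and 6, v = y = z, so v = z. But constraint 1 says v ≠ z. Contradiction.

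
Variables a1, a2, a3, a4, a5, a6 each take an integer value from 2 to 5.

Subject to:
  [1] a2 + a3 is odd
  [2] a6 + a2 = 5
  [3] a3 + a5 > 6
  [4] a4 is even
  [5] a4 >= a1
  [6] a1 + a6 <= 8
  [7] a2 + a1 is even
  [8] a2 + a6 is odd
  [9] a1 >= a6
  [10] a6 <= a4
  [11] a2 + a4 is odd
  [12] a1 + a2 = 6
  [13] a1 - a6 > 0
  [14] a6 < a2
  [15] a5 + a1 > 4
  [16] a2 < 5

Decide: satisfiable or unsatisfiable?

Setting (a1, a2, a3, a4, a5, a6) = (3, 3, 4, 4, 3, 2) satisfies everything: constraint 2: a6 + a2 = 5; constraint 3: a3 + a5 = 7; constraint 6: a1 + a6 = 5, and the others follow.

Satisfiable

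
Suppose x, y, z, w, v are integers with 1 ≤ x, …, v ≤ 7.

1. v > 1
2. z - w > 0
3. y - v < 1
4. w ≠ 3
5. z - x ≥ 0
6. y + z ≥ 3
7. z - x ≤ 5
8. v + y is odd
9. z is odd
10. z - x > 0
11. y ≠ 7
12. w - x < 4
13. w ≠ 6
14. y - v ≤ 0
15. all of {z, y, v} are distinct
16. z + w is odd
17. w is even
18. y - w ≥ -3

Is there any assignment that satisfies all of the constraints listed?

One satisfying assignment is x = 1, y = 1, z = 3, w = 2, v = 2.
For the less obvious constraints — constraint 2: z - w = 1; constraint 3: y - v = -1; constraint 5: z - x = 2 — and the others hold by inspection.

Satisfiable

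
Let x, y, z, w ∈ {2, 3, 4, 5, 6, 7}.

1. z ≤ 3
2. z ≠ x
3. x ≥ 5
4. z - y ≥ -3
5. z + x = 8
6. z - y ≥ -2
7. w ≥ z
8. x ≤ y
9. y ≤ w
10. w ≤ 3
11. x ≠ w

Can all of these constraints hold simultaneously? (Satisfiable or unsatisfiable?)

From constraints 3 and 8: y ≥ x and x ≥ 5, so y ≥ 5. From constraints 9 and 10: y ≤ w and w ≤ 3, so y ≤ 3. But 3 < 5, so no value of y works.

Unsatisfiable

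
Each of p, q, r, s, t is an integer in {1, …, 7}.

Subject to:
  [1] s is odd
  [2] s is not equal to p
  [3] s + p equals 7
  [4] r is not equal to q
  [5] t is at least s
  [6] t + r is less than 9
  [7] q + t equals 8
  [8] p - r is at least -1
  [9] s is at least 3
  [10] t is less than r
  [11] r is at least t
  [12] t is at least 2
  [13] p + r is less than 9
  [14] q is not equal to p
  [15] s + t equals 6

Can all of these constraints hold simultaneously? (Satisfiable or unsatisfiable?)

The assignment p = 4, q = 5, r = 4, s = 3, t = 3 works:
  constraint 3 holds since s + p = 7.
  constraint 6 holds since t + r = 7.
The rest check out directly.

Satisfiable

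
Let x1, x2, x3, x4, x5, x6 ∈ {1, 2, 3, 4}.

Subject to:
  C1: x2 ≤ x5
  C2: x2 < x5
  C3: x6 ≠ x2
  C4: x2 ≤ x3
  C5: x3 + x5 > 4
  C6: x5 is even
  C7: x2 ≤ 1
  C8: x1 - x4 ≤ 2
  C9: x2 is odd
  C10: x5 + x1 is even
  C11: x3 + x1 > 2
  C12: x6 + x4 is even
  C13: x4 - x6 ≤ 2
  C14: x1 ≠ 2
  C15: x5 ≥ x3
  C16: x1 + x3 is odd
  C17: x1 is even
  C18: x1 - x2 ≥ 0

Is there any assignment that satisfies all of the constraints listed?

Satisfiable

Setting (x1, x2, x3, x4, x5, x6) = (4, 1, 1, 4, 4, 4) satisfies everything: constraint 5: x3 + x5 = 5; constraint 8: x1 - x4 = 0, and the others follow.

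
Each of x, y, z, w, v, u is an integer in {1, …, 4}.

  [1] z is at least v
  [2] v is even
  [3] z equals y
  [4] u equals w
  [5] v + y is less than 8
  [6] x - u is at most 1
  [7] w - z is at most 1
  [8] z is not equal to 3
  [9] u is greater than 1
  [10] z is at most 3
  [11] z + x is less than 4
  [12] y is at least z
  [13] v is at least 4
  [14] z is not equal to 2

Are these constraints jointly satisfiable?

Unsatisfiable

From constraints 1 and 13: z ≥ v and v ≥ 4, so z ≥ 4. From constraint 10: z ≤ 3. But 3 < 4, so no value of z works.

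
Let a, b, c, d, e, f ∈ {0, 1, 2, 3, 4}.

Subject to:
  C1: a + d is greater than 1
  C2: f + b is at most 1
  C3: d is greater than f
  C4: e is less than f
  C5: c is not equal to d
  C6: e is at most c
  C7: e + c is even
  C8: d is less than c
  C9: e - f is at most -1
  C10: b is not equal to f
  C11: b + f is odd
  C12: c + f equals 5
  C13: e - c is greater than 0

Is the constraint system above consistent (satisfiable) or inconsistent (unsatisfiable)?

Constraints 3, 8, 9, and 13 give e < f, f < d, d < c, c < e. Chaining: e < f < d < c < e, which forces e < e — impossible.

Unsatisfiable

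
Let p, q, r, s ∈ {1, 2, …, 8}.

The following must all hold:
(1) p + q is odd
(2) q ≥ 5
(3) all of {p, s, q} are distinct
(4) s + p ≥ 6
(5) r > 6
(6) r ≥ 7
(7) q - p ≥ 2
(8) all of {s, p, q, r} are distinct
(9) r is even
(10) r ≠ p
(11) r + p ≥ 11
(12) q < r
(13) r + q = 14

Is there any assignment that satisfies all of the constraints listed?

Satisfiable

The assignment p = 3, q = 6, r = 8, s = 5 works:
  constraint 4 holds since s + p = 8.
  constraint 7 holds since q - p = 3.
The rest check out directly.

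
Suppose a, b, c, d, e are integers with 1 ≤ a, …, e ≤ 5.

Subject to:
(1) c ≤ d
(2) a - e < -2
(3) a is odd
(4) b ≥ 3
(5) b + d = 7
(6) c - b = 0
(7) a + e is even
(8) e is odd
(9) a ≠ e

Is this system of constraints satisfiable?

Satisfiable

One satisfying assignment is a = 1, b = 3, c = 3, d = 4, e = 5.
For the less obvious constraints — constraint 2: a - e = -4; constraint 5: b + d = 7 — and the others hold by inspection.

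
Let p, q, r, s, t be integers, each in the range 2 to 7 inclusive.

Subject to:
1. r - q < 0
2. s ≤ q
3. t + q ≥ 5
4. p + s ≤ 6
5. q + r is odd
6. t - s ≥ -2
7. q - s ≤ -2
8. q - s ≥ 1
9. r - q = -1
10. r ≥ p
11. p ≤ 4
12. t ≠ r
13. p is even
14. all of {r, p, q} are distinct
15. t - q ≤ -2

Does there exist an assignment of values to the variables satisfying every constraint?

Constraints 6, 7, and 15 give t − s ≥ -2, s − q ≥ 2, q − t ≥ 2.
Adding all 3 inequalities: the left sides telescope to 0, and the right sides sum to (-2) + 2 + 2 = 2. So 0 ≥ 2, which is false.

Unsatisfiable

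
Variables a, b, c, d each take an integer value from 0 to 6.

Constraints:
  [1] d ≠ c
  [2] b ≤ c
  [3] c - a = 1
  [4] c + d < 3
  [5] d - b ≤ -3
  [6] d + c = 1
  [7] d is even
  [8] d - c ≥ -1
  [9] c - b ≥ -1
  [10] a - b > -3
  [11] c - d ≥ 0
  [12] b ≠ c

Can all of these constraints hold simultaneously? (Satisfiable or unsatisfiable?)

Unsatisfiable

Constraints 5, 8, and 9 give c − b ≥ -1, b − d ≥ 3, d − c ≥ -1.
Adding all 3 inequalities: the left sides telescope to 0, and the right sides sum to (-1) + 3 + (-1) = 1. So 0 ≥ 1, which is false.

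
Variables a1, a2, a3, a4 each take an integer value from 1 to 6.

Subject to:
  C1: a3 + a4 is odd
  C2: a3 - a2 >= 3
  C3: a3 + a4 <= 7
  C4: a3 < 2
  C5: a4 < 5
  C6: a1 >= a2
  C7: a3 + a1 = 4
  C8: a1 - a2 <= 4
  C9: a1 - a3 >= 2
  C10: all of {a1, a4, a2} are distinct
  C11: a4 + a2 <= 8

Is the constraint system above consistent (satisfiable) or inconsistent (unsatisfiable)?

Constraints 2, 8, and 9 give a2 − a1 ≥ -4, a1 − a3 ≥ 2, a3 − a2 ≥ 3.
Adding all 3 inequalities: the left sides telescope to 0, and the right sides sum to (-4) + 2 + 3 = 1. So 0 ≥ 1, which is false.

Unsatisfiable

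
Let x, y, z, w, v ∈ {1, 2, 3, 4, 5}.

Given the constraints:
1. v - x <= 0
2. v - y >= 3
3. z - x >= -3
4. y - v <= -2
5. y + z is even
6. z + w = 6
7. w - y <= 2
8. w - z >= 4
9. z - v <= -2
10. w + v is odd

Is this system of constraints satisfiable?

Unsatisfiable

Constraints 1, 2, 3, 7, and 8 give z − x ≥ -3, x − v ≥ 0, v − y ≥ 3, y − w ≥ -2, w − z ≥ 4.
Adding all 5 inequalities: the left sides telescope to 0, and the right sides sum to (-3) + 0 + 3 + (-2) + 4 = 2. So 0 ≥ 2, which is false.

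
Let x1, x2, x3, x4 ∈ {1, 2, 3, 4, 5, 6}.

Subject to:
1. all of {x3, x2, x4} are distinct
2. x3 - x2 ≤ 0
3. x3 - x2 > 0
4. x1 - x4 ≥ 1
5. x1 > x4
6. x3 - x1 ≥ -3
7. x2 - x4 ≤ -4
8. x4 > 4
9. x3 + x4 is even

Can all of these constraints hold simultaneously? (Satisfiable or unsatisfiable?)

Unsatisfiable

Constraints 2, 4, 6, and 7 give x2 − x3 ≥ 0, x3 − x1 ≥ -3, x1 − x4 ≥ 1, x4 − x2 ≥ 4.
Adding all 4 inequalities: the left sides telescope to 0, and the right sides sum to 0 + (-3) + 1 + 4 = 2. So 0 ≥ 2, which is false.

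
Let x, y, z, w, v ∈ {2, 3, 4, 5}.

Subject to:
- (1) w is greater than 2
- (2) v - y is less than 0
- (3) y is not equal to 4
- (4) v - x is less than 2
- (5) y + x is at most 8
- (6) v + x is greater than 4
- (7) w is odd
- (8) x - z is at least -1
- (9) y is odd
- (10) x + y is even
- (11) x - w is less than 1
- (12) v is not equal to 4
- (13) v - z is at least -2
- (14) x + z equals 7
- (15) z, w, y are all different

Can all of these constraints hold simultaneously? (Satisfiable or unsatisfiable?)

One satisfying assignment is x = 3, y = 5, z = 4, w = 3, v = 3.
For the less obvious constraints — constraint 2: v - y = -2; constraint 4: v - x = 0; constraint 5: y + x = 8 — and the others hold by inspection.

Satisfiable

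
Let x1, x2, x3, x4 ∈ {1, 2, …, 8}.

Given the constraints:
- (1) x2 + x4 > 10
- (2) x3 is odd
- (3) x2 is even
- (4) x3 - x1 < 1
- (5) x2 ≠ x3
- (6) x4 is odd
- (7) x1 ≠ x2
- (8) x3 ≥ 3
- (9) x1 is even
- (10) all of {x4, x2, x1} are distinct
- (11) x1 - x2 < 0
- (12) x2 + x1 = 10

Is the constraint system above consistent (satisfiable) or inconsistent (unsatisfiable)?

The assignment x1 = 4, x2 = 6, x3 = 3, x4 = 7 works:
  constraint 1 holds since x2 + x4 = 13.
  constraint 4 holds since x3 - x1 = -1.
  constraint 11 holds since x1 - x2 = -2.
The rest check out directly.

Satisfiable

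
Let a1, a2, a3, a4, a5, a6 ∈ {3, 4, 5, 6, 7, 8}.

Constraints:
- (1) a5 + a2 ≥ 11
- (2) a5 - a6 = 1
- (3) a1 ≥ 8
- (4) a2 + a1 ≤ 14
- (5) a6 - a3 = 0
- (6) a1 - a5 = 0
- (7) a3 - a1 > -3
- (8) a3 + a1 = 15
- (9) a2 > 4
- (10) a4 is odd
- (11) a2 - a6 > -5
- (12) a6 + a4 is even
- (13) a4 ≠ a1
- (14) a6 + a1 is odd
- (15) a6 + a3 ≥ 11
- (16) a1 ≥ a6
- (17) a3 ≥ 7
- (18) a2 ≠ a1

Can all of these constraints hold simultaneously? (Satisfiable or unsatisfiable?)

Satisfiable

Setting (a1, a2, a3, a4, a5, a6) = (8, 5, 7, 5, 8, 7) satisfies everything: constraint 1: a5 + a2 = 13; constraint 2: a5 - a6 = 1, and the others follow.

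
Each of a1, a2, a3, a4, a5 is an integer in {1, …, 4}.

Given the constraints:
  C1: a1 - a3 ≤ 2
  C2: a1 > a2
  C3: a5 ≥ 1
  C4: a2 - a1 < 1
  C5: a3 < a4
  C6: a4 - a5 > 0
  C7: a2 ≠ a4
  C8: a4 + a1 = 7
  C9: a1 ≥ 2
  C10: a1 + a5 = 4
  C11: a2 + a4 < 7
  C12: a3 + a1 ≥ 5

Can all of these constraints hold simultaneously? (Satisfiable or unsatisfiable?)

Setting (a1, a2, a3, a4, a5) = (3, 2, 2, 4, 1) satisfies everything: constraint 1: a1 - a3 = 1; constraint 4: a2 - a1 = -1, and the others follow.

Satisfiable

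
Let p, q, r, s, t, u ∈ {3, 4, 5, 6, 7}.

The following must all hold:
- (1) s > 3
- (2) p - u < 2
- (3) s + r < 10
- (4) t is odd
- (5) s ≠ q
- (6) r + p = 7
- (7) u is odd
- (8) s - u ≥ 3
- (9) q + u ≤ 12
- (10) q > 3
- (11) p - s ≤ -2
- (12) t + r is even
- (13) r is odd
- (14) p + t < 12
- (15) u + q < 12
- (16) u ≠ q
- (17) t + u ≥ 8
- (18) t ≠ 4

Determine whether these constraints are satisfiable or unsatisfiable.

Satisfiable

One satisfying assignment is p = 4, q = 7, r = 3, s = 6, t = 5, u = 3.
For the less obvious constraints — constraint 2: p - u = 1; constraint 3: s + r = 9; constraint 6: r + p = 7 — and the others hold by inspection.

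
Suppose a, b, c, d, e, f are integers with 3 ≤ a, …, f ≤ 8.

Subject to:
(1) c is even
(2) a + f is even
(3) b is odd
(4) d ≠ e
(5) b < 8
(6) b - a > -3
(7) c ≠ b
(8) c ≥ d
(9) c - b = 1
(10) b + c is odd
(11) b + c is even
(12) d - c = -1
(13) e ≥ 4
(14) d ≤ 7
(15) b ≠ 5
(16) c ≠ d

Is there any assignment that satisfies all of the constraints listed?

Unsatisfiable

Constraint 3 makes b odd and constraint 1 makes c even, so b + c must be odd. Constraint 11 says b + c is even — contradiction.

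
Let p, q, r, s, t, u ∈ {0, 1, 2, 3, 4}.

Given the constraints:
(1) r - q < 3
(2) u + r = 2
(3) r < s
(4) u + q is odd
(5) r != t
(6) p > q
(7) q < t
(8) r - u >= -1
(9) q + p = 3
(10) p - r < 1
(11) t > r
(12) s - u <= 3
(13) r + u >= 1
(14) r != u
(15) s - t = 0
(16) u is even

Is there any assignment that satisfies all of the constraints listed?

Setting (p, q, r, s, t, u) = (2, 1, 2, 3, 3, 0) satisfies everything: constraint 1: r - q = 1; constraint 2: u + r = 2; constraint 8: r - u = 2, and the others follow.

Satisfiable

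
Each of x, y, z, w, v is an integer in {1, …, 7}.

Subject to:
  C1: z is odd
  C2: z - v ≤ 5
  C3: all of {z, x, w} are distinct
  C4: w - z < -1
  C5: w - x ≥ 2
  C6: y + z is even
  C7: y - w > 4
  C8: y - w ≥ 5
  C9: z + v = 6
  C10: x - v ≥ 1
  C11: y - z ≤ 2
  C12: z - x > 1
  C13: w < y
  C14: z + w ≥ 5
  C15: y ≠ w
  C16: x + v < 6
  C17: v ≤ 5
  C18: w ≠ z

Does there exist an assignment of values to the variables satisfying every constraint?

Unsatisfiable

Constraints 2, 5, 8, 10, and 11 give w − x ≥ 2, x − v ≥ 1, v − z ≥ -5, z − y ≥ -2, y − w ≥ 5.
Adding all 5 inequalities: the left sides telescope to 0, and the right sides sum to 2 + 1 + (-5) + (-2) + 5 = 1. So 0 ≥ 1, which is false.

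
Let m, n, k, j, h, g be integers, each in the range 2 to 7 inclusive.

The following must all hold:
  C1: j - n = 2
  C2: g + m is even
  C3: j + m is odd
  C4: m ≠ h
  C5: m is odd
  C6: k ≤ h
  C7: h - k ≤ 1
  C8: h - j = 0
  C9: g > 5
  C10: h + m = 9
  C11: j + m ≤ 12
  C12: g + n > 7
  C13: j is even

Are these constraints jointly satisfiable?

Try m = 5, n = 2, k = 3, j = 4, h = 4, g = 7.
Check constraint 1: j - n = 2; constraint 7: h - k = 1; constraint 8: h - j = 0. The remaining constraints are straightforward to verify.

Satisfiable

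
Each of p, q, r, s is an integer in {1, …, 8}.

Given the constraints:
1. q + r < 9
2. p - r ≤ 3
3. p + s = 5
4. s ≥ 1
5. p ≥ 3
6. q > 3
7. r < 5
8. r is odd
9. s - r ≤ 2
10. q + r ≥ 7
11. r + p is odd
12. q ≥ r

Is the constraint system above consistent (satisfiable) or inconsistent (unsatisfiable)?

Satisfiable

Setting (p, q, r, s) = (4, 6, 1, 1) satisfies everything: constraint 1: q + r = 7; constraint 2: p - r = 3; constraint 3: p + s = 5, and the others follow.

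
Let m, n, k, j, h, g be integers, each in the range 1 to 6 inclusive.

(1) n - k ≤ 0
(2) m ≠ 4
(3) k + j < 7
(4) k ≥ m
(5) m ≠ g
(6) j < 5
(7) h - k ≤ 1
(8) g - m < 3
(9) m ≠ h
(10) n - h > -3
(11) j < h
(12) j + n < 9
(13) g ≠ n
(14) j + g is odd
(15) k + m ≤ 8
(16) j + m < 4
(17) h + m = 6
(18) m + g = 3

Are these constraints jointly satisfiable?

Setting (m, n, k, j, h, g) = (1, 5, 5, 1, 5, 2) satisfies everything: constraint 1: n - k = 0; constraint 3: k + j = 6; constraint 7: h - k = 0, and the others follow.

Satisfiable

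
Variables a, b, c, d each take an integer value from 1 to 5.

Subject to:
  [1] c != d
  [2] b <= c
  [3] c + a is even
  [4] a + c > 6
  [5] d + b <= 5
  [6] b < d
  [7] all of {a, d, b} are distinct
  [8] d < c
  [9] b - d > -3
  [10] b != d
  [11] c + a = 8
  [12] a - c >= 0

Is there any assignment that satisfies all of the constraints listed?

The assignment a = 4, b = 2, c = 4, d = 3 works:
  constraint 4 holds since a + c = 8.
  constraint 5 holds since d + b = 5.
The rest check out directly.

Satisfiable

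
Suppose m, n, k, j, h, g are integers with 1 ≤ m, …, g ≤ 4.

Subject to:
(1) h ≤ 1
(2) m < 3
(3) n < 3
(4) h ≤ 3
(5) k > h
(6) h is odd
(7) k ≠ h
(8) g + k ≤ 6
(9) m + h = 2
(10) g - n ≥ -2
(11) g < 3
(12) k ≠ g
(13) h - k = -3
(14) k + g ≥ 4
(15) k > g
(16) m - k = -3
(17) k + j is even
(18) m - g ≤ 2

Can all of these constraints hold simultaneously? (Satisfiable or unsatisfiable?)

Try m = 1, n = 1, k = 4, j = 4, h = 1, g = 1.
Check constraint 8: g + k = 5; constraint 9: m + h = 2; constraint 10: g - n = 0. The remaining constraints are straightforward to verify.

Satisfiable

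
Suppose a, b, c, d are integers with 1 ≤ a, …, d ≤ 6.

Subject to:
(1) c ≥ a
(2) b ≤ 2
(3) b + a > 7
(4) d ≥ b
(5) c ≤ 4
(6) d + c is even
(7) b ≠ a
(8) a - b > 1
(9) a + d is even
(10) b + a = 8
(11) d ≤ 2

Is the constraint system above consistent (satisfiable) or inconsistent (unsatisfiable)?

From constraints 4 and 11: b ≤ d ≤ 2. From constraints 1 and 5: a ≤ c ≤ 4. Hence b + a ≤ 6. But constraint 10 requires b + a = 8, and 8 > 6. Contradiction.

Unsatisfiable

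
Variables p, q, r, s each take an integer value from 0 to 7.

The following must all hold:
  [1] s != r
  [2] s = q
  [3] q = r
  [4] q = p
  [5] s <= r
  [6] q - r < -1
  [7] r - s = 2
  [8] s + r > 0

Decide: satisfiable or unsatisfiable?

Unsatisfiable

From constraints 2 and 3, s = q = r, so s = r. But constraint 1 says s ≠ r. Contradiction.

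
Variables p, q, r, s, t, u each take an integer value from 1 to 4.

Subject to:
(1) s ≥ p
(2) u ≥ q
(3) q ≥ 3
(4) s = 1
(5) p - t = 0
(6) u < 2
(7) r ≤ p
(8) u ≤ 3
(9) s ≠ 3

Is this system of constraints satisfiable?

Unsatisfiable

From constraints 2 and 3: u ≥ q and q ≥ 3, so u ≥ 3. From constraint 6: u ≤ 1. But 1 < 3, so no value of u works.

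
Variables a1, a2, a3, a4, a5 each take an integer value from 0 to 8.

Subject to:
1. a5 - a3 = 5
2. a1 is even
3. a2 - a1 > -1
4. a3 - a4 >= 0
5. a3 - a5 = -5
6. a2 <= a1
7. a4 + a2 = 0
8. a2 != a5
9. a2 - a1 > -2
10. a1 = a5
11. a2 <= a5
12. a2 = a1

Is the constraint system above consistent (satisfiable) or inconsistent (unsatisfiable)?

Unsatisfiable

From constraints 10 and 12, a2 = a1 = a5, so a2 = a5. But constraint 8 says a2 ≠ a5. Contradiction.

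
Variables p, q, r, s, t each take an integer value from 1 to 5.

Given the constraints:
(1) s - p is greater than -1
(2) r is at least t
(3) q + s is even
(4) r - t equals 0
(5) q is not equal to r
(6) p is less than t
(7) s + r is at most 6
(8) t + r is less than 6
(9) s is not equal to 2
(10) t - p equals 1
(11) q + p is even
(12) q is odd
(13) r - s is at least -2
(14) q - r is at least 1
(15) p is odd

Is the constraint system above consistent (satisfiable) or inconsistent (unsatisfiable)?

Satisfiable

The assignment p = 1, q = 5, r = 2, s = 3, t = 2 works:
  constraint 1 holds since s - p = 2.
  constraint 4 holds since r - t = 0.
  constraint 7 holds since s + r = 5.
The rest check out directly.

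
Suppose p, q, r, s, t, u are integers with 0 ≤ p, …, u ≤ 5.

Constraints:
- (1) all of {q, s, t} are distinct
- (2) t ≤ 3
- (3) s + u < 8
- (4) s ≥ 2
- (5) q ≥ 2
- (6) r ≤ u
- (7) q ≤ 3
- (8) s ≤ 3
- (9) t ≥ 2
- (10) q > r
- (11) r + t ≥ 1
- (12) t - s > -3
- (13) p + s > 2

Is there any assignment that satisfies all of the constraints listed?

Constraints 2, 4, 5, 7, 8, and 9 confine each of q, s, t to the 2 values {2, 3}.
Constraint 1 requires all 3 of them to be distinct, but only 2 values are available — impossible by the pigeonhole principle.

Unsatisfiable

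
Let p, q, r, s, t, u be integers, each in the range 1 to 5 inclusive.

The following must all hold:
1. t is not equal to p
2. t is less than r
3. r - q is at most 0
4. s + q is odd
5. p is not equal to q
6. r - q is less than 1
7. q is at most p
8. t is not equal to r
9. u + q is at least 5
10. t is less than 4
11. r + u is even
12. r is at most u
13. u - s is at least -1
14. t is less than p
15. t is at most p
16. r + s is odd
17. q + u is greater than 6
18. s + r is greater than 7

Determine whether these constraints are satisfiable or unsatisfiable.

Satisfiable

The assignment p = 5, q = 4, r = 4, s = 5, t = 2, u = 4 works:
  constraint 3 holds since r - q = 0.
  constraint 6 holds since r - q = 0.
The rest check out directly.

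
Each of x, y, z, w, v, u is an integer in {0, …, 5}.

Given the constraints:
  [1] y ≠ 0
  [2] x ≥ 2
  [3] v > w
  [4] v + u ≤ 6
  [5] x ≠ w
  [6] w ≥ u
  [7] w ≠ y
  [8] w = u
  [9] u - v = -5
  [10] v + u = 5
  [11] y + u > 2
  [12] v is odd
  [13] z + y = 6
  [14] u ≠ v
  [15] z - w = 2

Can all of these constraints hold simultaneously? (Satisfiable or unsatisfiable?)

Setting (x, y, z, w, v, u) = (2, 4, 2, 0, 5, 0) satisfies everything: constraint 4: v + u = 5; constraint 9: u - v = -5; constraint 10: v + u = 5, and the others follow.

Satisfiable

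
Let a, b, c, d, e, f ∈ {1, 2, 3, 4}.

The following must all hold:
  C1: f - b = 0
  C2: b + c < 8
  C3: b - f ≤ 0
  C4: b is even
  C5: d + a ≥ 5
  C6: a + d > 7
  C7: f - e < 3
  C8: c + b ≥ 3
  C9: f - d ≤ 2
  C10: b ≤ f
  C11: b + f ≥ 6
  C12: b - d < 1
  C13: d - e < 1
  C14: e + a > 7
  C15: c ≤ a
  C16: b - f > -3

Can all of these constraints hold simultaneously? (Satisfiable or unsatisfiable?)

Satisfiable

One satisfying assignment is a = 4, b = 4, c = 1, d = 4, e = 4, f = 4.
For the less obvious constraints — constraint 1: f - b = 0; constraint 2: b + c = 5; constraint 3: b - f = 0 — and the others hold by inspection.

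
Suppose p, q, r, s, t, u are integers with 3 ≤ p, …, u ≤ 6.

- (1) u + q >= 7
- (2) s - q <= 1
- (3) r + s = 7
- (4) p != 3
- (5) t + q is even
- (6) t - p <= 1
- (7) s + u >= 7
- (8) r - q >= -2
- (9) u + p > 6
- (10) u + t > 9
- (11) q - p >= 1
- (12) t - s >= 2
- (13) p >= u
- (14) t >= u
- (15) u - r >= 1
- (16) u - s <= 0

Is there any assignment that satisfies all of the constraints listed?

Constraints 6, 8, 11, 12, 15, and 16 give q − p ≥ 1, p − t ≥ -1, t − s ≥ 2, s − u ≥ 0, u − r ≥ 1, r − q ≥ -2.
Adding all 6 inequalities: the left sides telescope to 0, and the right sides sum to 1 + (-1) + 2 + 0 + 1 + (-2) = 1. So 0 ≥ 1, which is false.

Unsatisfiable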